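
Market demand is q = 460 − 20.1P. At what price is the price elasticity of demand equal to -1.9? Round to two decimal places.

14.99

Set −bP/(a − bP) = −1.9 ⇒ bP = 1.9(a − bP) ⇒ bP(1+1.9) = 1.9·a.
P = 1.9·460/(20.1·2.9) ≈ 14.99.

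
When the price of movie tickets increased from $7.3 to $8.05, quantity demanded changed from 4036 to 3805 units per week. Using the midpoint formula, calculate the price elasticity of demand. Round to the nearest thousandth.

-0.603

%Δq = (3805 − 4036)/[(4036 + 3805)/2] = -231/3920.5 ≈ -0.0589.
%ΔP = (8.05 − 7.3)/[(7.3 + 8.05)/2] = 0.75/7.675 ≈ 0.0977.
Arc elasticity E = %Δq/%ΔP ≈ -0.0589/0.0977 ≈ -0.603.
|E| < 1: demand is inelastic over this range.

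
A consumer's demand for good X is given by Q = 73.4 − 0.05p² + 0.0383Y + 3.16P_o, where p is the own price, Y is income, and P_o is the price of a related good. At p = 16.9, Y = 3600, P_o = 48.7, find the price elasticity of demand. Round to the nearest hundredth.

Substituting, Q = 73.4 − 0.05(16.9)² + 0.0383(3600) + 3.16(48.7) = 73.4 − 14.2805 + 137.88 + 153.892 = 350.8915.
∂Q/∂p = −2·0.05·p = -1.69, so E_p = -1.69·(16.9/350.8915) ≈ -0.08.
|E_p| < 1: demand is inelastic.

-0.08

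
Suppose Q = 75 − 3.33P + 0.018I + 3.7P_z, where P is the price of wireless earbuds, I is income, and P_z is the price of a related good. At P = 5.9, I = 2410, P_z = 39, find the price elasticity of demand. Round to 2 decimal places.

Substituting, Q = 75 − 3.33(5.9) + 0.018(2410) + 3.7(39) = 75 − 19.647 + 43.38 + 144.3 = 243.033.
∂Q/∂P = −3.33, so E_p = (−3.33)·(5.9/243.033) ≈ -0.08.
|E_p| < 1: demand is inelastic.

-0.08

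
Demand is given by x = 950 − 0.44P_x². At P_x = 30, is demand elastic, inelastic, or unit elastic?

elastic

At P_x = 30, x = 554.
dx/dP_x = −2·0.44·P_x = −26.4.
Point elasticity E = (dx/dP_x)·(P_x/x) = -26.4 × 30/554 ≈ -1.430.
|E| ≈ 1.430 > 1, so demand is elastic.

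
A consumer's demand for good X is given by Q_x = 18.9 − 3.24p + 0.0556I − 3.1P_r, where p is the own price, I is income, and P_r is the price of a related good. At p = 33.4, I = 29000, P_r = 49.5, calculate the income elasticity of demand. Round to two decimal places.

1.18

First evaluate Q_x: 18.9 − 3.24(33.4) + 0.0556(29000) − 3.1(49.5) = 18.9 − 108.216 + 1612.4 − 153.45 = 1369.634.
∂Q_x/∂I = +0.0556, so E_I = 0.0556·(29000/1369.634) ≈ 1.18.
E_I > 1: normal good (luxury).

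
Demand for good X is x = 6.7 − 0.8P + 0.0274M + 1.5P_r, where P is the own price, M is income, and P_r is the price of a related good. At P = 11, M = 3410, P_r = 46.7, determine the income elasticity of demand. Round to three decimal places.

Evaluating quantity at (P, M, P_r) gives x = 6.7 − 0.8(11) + 0.0274(3410) + 1.5(46.7) = 6.7 − 8.8 + 93.434 + 70.05 = 161.384.
∂x/∂M = +0.0274, so E_I = 0.0274·(3410/161.384) ≈ 0.579.
E_I ∈ (0,1): normal good (necessity).

0.579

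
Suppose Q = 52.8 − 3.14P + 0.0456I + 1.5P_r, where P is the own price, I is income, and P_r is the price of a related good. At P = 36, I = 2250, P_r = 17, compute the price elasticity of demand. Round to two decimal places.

-1.67

Q = 52.8 − 3.14(36) + 0.0456(2250) + 1.5(17) = 52.8 − 113.04 + 102.6 + 25.5 = 67.86.
∂Q/∂P = −3.14, so E_p = (−3.14)·(36/67.86) ≈ -1.67.
|E_p| > 1: demand is elastic.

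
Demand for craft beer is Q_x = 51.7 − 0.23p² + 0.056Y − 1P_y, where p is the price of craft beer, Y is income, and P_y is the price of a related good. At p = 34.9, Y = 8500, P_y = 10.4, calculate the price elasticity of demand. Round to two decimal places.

-2.36

Q_x = 51.7 − 0.23(34.9)² + 0.056(8500) − 1(10.4) = 51.7 − 280.1423 + 476 − 10.4 = 237.1577.
∂Q_x/∂p = −2·0.23·p = -16.054, so E_p = -16.054·(34.9/237.1577) ≈ -2.36.
|E_p| > 1: demand is elastic.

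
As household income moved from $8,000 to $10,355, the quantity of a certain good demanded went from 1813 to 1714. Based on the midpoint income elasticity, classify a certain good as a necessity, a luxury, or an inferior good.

inferior

%ΔQ = (1714 − 1813)/[(1813+1714)/2] = -99/1763.5 ≈ -0.0561.
%ΔI = (10,355 − 8,000)/[(8,000+10,355)/2] = 2355/9177.5 ≈ 0.2566.
E_I = %ΔQ/%ΔI ≈ -0.219.
E_I < 0: inferior good.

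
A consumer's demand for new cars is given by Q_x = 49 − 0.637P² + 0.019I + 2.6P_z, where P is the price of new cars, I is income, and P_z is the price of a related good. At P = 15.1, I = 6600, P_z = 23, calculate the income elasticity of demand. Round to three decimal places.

1.410

At the given point, Q_x = 49 − 0.637(15.1)² + 0.019(6600) + 2.6(23) = 49 − 145.2424 + 125.4 + 59.8 = 88.9576.
∂Q_x/∂I = +0.019, so E_I = 0.019·(6600/88.9576) ≈ 1.410.
E_I > 1: normal good (luxury).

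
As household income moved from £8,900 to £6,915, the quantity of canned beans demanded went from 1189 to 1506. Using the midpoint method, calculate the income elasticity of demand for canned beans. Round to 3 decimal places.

%ΔQ = (1506 − 1189)/[(1189+1506)/2] = 317/1347.5 ≈ 0.2353.
%ΔY = (6,915 − 8,900)/[(8,900+6,915)/2] = -1985/7907.5 ≈ -0.2510.
E_I = %ΔQ/%ΔY ≈ -0.937.
E_I < 0: inferior good.

-0.937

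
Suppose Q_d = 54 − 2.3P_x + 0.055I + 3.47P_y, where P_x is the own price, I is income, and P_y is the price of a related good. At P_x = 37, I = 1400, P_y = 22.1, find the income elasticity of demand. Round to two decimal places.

0.63

Q_d = 54 − 2.3(37) + 0.055(1400) + 3.47(22.1) = 54 − 85.1 + 77 + 76.687 = 122.587.
∂Q_d/∂I = +0.055, so E_I = 0.055·(1400/122.587) ≈ 0.63.
E_I ∈ (0,1): normal good (necessity).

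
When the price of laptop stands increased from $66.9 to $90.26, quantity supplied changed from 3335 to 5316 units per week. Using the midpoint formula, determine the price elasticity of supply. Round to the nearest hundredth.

1.54

%Δq = (5316 − 3335)/[(3335 + 5316)/2] = 1981/4325.5 ≈ 0.4580.
%ΔP = (90.26 − 66.9)/[(66.9 + 90.26)/2] = 23.36/78.58 ≈ 0.2973.
Arc elasticity E = %Δq/%ΔP ≈ 0.4580/0.2973 ≈ 1.54.
|E| > 1: supply is elastic over this range.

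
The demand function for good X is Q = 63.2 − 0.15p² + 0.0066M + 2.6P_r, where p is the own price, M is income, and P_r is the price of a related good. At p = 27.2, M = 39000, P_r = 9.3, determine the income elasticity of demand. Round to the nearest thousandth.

1.101

Evaluating quantity at (p, M, P_r) gives Q = 63.2 − 0.15(27.2)² + 0.0066(39000) + 2.6(9.3) = 63.2 − 110.976 + 257.4 + 24.18 = 233.804.
∂Q/∂M = +0.0066, so E_I = 0.0066·(39000/233.804) ≈ 1.101.
E_I > 1: normal good (luxury).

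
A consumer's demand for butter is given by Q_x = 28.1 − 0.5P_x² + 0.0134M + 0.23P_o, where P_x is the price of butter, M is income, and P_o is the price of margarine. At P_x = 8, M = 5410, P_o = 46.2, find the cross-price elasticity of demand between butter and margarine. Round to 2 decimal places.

First evaluate Q_x: 28.1 − 0.5(8)² + 0.0134(5410) + 0.23(46.2) = 28.1 − 32 + 72.494 + 10.626 = 79.22.
∂Q_x/∂P_o = +0.23, so E_xy = 0.23·(46.2/79.22) ≈ 0.13.
E_xy > 0: the goods are substitutes.

0.13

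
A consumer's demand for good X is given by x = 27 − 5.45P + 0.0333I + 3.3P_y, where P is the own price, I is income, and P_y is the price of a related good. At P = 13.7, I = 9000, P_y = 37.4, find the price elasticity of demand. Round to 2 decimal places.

-0.20

x = 27 − 5.45(13.7) + 0.0333(9000) + 3.3(37.4) = 27 − 74.665 + 299.7 + 123.42 = 375.455.
∂x/∂P = −5.45, so E_p = (−5.45)·(13.7/375.455) ≈ -0.20.
|E_p| < 1: demand is inelastic.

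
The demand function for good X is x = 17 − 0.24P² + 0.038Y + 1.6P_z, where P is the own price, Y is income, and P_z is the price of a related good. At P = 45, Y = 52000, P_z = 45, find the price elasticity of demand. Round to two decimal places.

-0.62

x = 17 − 0.24(45)² + 0.038(52000) + 1.6(45) = 17 − 486 + 1976 + 72 = 1579.
∂x/∂P = −2·0.24·P = -21.6, so E_p = -21.6·(45/1579) ≈ -0.62.
|E_p| < 1: demand is inelastic.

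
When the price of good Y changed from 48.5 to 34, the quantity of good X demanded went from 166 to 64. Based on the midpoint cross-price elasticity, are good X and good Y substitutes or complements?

substitutes

%ΔQ_x = (64 − 166)/[(166+64)/2] = -102/115 ≈ -0.8870.
%ΔP_y = (34 − 48.5)/[(48.5+34)/2] ≈ -0.3515.
E_xy = -0.8870/-0.3515 ≈ 2.523.
E_xy > 0, so the goods are substitutes.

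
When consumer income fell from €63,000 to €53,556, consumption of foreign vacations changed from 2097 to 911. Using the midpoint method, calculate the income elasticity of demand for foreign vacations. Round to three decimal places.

4.866

%ΔQ = (911 − 2097)/[(2097+911)/2] = -1186/1504 ≈ -0.7886.
%ΔY = (53,556 − 63,000)/[(63,000+53,556)/2] = -9444/58278 ≈ -0.1621.
E_I = %ΔQ/%ΔY ≈ 4.866.
E_I > 1: normal good (luxury).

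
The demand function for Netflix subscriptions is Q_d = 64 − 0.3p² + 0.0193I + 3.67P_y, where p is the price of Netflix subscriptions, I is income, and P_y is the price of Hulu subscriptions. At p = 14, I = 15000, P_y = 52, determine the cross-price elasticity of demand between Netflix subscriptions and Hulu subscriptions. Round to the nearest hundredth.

Q_d = 64 − 0.3(14)² + 0.0193(15000) + 3.67(52) = 64 − 58.8 + 289.5 + 190.84 = 485.54.
∂Q_d/∂P_y = +3.67, so E_xy = 3.67·(52/485.54) ≈ 0.39.
E_xy > 0: the goods are substitutes.

0.39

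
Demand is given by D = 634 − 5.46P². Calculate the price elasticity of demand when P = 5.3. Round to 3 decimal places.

At P = 5.3, D = 480.6286.
dD/dP = −2·5.46·P = −57.876.
Point elasticity E = (dD/dP)·(P/D) = -57.876 × 5.3/480.6286 ≈ -0.638.
|E| < 1, so demand is inelastic at this price.

-0.638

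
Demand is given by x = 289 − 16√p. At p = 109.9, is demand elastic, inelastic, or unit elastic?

At p = 109.9, x = 121.2669.
dx/dp = −16/(2√p) = −16/(2·10.4833).
Point elasticity E = (dx/dp)·(p/x) = -0.7631 × 109.9/121.2669 ≈ -0.692.
|E| ≈ 0.692 < 1, so demand is inelastic.

inelastic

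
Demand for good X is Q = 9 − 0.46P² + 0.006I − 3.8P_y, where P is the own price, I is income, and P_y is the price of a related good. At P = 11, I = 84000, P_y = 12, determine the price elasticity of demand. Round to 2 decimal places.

Substituting, Q = 9 − 0.46(11)² + 0.006(84000) − 3.8(12) = 9 − 55.66 + 504 − 45.6 = 411.74.
∂Q/∂P = −2·0.46·P = -10.12, so E_p = -10.12·(11/411.74) ≈ -0.27.
|E_p| < 1: demand is inelastic.

-0.27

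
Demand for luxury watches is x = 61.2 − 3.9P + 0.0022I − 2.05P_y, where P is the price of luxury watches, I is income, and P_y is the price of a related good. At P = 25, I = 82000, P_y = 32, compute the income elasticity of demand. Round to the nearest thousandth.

At the given point, x = 61.2 − 3.9(25) + 0.0022(82000) − 2.05(32) = 61.2 − 97.5 + 180.4 − 65.6 = 78.5.
∂x/∂I = +0.0022, so E_I = 0.0022·(82000/78.5) ≈ 2.298.
E_I > 1: normal good (luxury).

2.298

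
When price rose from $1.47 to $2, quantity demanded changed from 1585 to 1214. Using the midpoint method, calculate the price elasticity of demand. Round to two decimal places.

%Δq = (1214 − 1585)/[(1585 + 1214)/2] = -371/1399.5 ≈ -0.2651.
%Δp = (2 − 1.47)/[(1.47 + 2)/2] = 0.53/1.735 ≈ 0.3055.
Arc elasticity E = %Δq/%Δp ≈ -0.2651/0.3055 ≈ -0.87.
|E| < 1: demand is inelastic over this range.

-0.87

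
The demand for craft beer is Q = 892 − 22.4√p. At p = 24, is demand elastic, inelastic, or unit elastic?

inelastic

At p = 24, Q = 782.2629.
dQ/dp = −22.4/(2√p) = −22.4/(2·4.899).
Point elasticity E = (dQ/dp)·(p/Q) = -2.2862 × 24/782.2629 ≈ -0.070.
|E| ≈ 0.070 < 1, so demand is inelastic.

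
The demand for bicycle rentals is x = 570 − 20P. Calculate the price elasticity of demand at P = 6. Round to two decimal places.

At P = 6, x = 450.
dx/dP = −20.
Point elasticity E = (dx/dP)·(P/x) = -20 × 6/450 ≈ -0.27.
|E| < 1, so demand is inelastic at this price.

-0.27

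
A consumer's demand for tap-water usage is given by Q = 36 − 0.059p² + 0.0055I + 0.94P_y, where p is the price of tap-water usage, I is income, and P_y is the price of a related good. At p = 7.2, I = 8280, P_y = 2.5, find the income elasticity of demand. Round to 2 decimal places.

Q = 36 − 0.059(7.2)² + 0.0055(8280) + 0.94(2.5) = 36 − 3.0586 + 45.54 + 2.35 = 80.8314.
∂Q/∂I = +0.0055, so E_I = 0.0055·(8280/80.8314) ≈ 0.56.
E_I ∈ (0,1): normal good (necessity).

0.56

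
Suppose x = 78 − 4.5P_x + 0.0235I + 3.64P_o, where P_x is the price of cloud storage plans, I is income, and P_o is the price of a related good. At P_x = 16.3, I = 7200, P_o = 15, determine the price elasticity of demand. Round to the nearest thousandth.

-0.321

x = 78 − 4.5(16.3) + 0.0235(7200) + 3.64(15) = 78 − 73.35 + 169.2 + 54.6 = 228.45.
∂x/∂P_x = −4.5, so E_p = (−4.5)·(16.3/228.45) ≈ -0.321.
|E_p| < 1: demand is inelastic.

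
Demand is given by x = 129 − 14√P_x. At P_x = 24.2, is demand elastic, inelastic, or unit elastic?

At P_x = 24.2, x = 60.1291.
dx/dP_x = −14/(2√P_x) = −14/(2·4.9193).
Point elasticity E = (dx/dP_x)·(P_x/x) = -1.423 × 24.2/60.1291 ≈ -0.573.
|E| ≈ 0.573 < 1, so demand is inelastic.

inelastic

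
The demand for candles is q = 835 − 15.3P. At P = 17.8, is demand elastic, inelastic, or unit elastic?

inelastic

At P = 17.8, q = 562.66.
dq/dP = −15.3.
Point elasticity E = (dq/dP)·(P/q) = -15.3 × 17.8/562.66 ≈ -0.484.
|E| ≈ 0.484 < 1, so demand is inelastic.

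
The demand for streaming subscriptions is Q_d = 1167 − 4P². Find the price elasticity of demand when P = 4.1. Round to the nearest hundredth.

-0.12

At P = 4.1, Q_d = 1099.76.
dQ_d/dP = −2·4·P = −32.8.
Point elasticity E = (dQ_d/dP)·(P/Q_d) = -32.8 × 4.1/1099.76 ≈ -0.12.
|E| < 1, so demand is inelastic at this price.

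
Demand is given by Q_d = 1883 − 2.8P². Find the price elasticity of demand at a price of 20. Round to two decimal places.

-2.94

At P = 20, Q_d = 763.
dQ_d/dP = −2·2.8·P = −112.
Point elasticity E = (dQ_d/dP)·(P/Q_d) = -112 × 20/763 ≈ -2.94.
|E| > 1, so demand is elastic at this price.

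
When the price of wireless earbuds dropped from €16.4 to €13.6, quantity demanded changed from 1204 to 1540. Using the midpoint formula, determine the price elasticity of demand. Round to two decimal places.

-1.31

%Δq = (1540 − 1204)/[(1204 + 1540)/2] = 336/1372 ≈ 0.2449.
%Δp = (13.6 − 16.4)/[(16.4 + 13.6)/2] = -2.8/15 ≈ -0.1867.
Arc elasticity E = %Δq/%Δp ≈ 0.2449/-0.1867 ≈ -1.31.
|E| > 1: demand is elastic over this range.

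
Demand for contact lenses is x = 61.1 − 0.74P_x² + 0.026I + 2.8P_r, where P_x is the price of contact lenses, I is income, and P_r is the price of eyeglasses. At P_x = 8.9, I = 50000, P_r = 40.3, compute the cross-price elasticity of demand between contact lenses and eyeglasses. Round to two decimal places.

0.08

Evaluating quantity at (P_x, I, P_r) gives x = 61.1 − 0.74(8.9)² + 0.026(50000) + 2.8(40.3) = 61.1 − 58.6154 + 1300 + 112.84 = 1415.3246.
∂x/∂P_r = +2.8, so E_xy = 2.8·(40.3/1415.3246) ≈ 0.08.
E_xy > 0: the goods are substitutes.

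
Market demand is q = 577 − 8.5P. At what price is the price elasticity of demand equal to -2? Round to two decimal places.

45.25

Set −bP/(a − bP) = −2 ⇒ bP = 2(a − bP) ⇒ bP(1+2) = 2·a.
P = 2·577/(8.5·3) ≈ 45.25.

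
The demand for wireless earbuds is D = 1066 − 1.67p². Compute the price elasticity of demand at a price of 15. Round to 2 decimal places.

-1.09

At p = 15, D = 690.25.
dD/dp = −2·1.67·p = −50.1.
Point elasticity E = (dD/dp)·(p/D) = -50.1 × 15/690.25 ≈ -1.09.
|E| > 1, so demand is elastic at this price.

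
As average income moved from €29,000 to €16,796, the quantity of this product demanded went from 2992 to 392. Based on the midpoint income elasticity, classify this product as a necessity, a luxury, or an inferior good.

luxury

%ΔQ = (392 − 2992)/[(2992+392)/2] = -2600/1692 ≈ -1.5366.
%ΔY = (16,796 − 29,000)/[(29,000+16,796)/2] = -12204/22898 ≈ -0.5330.
E_I = %ΔQ/%ΔY ≈ 2.883.
E_I > 1: normal good (luxury).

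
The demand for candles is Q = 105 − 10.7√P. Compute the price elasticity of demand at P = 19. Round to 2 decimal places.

-0.40

At P = 19, Q = 58.3598.
dQ/dP = −10.7/(2√P) = −10.7/(2·4.3589).
Point elasticity E = (dQ/dP)·(P/Q) = -1.2274 × 19/58.3598 ≈ -0.40.
|E| < 1, so demand is inelastic at this price.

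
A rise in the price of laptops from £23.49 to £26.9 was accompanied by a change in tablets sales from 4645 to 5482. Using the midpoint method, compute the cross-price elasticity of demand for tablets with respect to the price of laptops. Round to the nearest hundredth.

%ΔQ_x = (5482 − 4645)/[(4645+5482)/2] = 837/5063.5 ≈ 0.1653.
%ΔP_y = (26.9 − 23.49)/[(23.49+26.9)/2] ≈ 0.1353.
E_xy = 0.1653/0.1353 ≈ 1.22.
E_xy > 0, so tablets and laptops are substitutes.

1.22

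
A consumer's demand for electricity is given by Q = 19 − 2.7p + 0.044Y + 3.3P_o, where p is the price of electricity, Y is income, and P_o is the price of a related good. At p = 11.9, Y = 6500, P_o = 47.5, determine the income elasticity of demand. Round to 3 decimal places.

Evaluating quantity at (p, Y, P_o) gives Q = 19 − 2.7(11.9) + 0.044(6500) + 3.3(47.5) = 19 − 32.13 + 286 + 156.75 = 429.62.
∂Q/∂Y = +0.044, so E_I = 0.044·(6500/429.62) ≈ 0.666.
E_I ∈ (0,1): normal good (necessity).

0.666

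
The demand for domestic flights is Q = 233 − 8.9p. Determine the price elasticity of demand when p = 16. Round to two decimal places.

At p = 16, Q = 90.6.
dQ/dp = −8.9.
Point elasticity E = (dQ/dp)·(p/Q) = -8.9 × 16/90.6 ≈ -1.57.
|E| > 1, so demand is elastic at this price.

-1.57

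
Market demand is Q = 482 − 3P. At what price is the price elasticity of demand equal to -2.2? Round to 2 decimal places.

110.46

Set −bP/(a − bP) = −2.2 ⇒ bP = 2.2(a − bP) ⇒ bP(1+2.2) = 2.2·a.
P = 2.2·482/(3·3.2) ≈ 110.46.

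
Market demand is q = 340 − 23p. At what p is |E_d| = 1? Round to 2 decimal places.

For linear demand q = a − bp, E = −bp/(a − bp). |E| = 1 ⇒ bp = a − bp ⇒ p = a/(2b).
p = 340/(2·23) ≈ 7.39.

7.39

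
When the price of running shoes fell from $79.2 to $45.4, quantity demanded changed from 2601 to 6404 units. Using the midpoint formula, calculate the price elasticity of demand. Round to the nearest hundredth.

-1.56

%Δq = (6404 − 2601)/[(2601 + 6404)/2] = 3803/4502.5 ≈ 0.8446.
%Δp = (45.4 − 79.2)/[(79.2 + 45.4)/2] = -33.8/62.3 ≈ -0.5425.
Arc elasticity E = %Δq/%Δp ≈ 0.8446/-0.5425 ≈ -1.56.
|E| > 1: demand is elastic over this range.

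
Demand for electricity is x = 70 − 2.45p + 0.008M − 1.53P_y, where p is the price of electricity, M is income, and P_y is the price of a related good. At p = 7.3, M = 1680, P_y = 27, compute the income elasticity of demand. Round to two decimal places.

x = 70 − 2.45(7.3) + 0.008(1680) − 1.53(27) = 70 − 17.885 + 13.44 − 41.31 = 24.245.
∂x/∂M = +0.008, so E_I = 0.008·(1680/24.245) ≈ 0.55.
E_I ∈ (0,1): normal good (necessity).

0.55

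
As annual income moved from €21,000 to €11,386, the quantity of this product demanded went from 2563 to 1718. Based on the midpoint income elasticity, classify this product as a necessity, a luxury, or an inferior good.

%ΔQ = (1718 − 2563)/[(2563+1718)/2] = -845/2140.5 ≈ -0.3948.
%ΔY = (11,386 − 21,000)/[(21,000+11,386)/2] = -9614/16193 ≈ -0.5937.
E_I = %ΔQ/%ΔY ≈ 0.665.
E_I ∈ (0,1): normal good (necessity).

necessity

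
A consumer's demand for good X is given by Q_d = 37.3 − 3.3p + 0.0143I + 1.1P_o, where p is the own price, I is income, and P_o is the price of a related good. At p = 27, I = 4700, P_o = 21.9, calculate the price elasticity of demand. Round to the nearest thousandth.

Q_d = 37.3 − 3.3(27) + 0.0143(4700) + 1.1(21.9) = 37.3 − 89.1 + 67.21 + 24.09 = 39.5.
∂Q_d/∂p = −3.3, so E_p = (−3.3)·(27/39.5) ≈ -2.256.
|E_p| > 1: demand is elastic.

-2.256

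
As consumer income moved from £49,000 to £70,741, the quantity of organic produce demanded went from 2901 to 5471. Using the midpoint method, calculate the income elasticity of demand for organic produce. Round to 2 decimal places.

1.69

%ΔQ = (5471 − 2901)/[(2901+5471)/2] = 2570/4186 ≈ 0.6140.
%ΔY = (70,741 − 49,000)/[(49,000+70,741)/2] = 21741/59870.5 ≈ 0.3631.
E_I = %ΔQ/%ΔY ≈ 1.69.
E_I > 1: normal good (luxury).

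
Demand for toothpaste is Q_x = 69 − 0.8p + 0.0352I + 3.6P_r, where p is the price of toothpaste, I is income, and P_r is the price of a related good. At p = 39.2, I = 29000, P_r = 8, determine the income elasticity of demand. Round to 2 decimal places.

Evaluating quantity at (p, I, P_r) gives Q_x = 69 − 0.8(39.2) + 0.0352(29000) + 3.6(8) = 69 − 31.36 + 1020.8 + 28.8 = 1087.24.
∂Q_x/∂I = +0.0352, so E_I = 0.0352·(29000/1087.24) ≈ 0.94.
E_I ∈ (0,1): normal good (necessity).

0.94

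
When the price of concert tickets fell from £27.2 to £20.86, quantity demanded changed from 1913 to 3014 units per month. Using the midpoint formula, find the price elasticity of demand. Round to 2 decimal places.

-1.69

%Δq = (3014 − 1913)/[(1913 + 3014)/2] = 1101/2463.5 ≈ 0.4469.
%ΔP = (20.86 − 27.2)/[(27.2 + 20.86)/2] = -6.34/24.03 ≈ -0.2638.
Arc elasticity E = %Δq/%ΔP ≈ 0.4469/-0.2638 ≈ -1.69.
|E| > 1: demand is elastic over this range.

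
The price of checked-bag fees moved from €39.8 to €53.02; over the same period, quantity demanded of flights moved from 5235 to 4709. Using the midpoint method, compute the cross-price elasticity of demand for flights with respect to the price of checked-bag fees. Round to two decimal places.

-0.37

%ΔQ_x = (4709 − 5235)/[(5235+4709)/2] = -526/4972 ≈ -0.1058.
%ΔP_y = (53.02 − 39.8)/[(39.8+53.02)/2] ≈ 0.2849.
E_xy = -0.1058/0.2849 ≈ -0.37.
E_xy < 0, so flights and checked-bag fees are complements.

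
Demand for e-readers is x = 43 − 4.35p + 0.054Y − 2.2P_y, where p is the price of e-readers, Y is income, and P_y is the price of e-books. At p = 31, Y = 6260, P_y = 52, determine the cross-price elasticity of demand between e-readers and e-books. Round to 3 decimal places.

-0.868

At the given point, x = 43 − 4.35(31) + 0.054(6260) − 2.2(52) = 43 − 134.85 + 338.04 − 114.4 = 131.79.
∂x/∂P_y = −2.2, so E_xy = -2.2·(52/131.79) ≈ -0.868.
E_xy < 0: the goods are complements.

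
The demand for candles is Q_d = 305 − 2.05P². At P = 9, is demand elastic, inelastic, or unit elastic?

At P = 9, Q_d = 138.95.
dQ_d/dP = −2·2.05·P = −36.9.
Point elasticity E = (dQ_d/dP)·(P/Q_d) = -36.9 × 9/138.95 ≈ -2.390.
|E| ≈ 2.390 > 1, so demand is elastic.

elastic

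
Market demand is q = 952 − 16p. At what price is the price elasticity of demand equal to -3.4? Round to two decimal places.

45.98

Set −bp/(a − bp) = −3.4 ⇒ bp = 3.4(a − bp) ⇒ bp(1+3.4) = 3.4·a.
p = 3.4·952/(16·4.4) ≈ 45.98.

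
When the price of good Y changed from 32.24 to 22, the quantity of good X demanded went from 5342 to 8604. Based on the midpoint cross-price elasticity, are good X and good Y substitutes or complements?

%ΔQ_x = (8604 − 5342)/[(5342+8604)/2] = 3262/6973 ≈ 0.4678.
%ΔP_y = (22 − 32.24)/[(32.24+22)/2] ≈ -0.3776.
E_xy = 0.4678/-0.3776 ≈ -1.239.
E_xy < 0, so the goods are complements.

complements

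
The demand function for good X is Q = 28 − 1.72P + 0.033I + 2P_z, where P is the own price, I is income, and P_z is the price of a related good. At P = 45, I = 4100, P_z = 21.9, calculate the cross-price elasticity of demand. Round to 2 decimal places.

At the given point, Q = 28 − 1.72(45) + 0.033(4100) + 2(21.9) = 28 − 77.4 + 135.3 + 43.8 = 129.7.
∂Q/∂P_z = +2, so E_xy = 2·(21.9/129.7) ≈ 0.34.
E_xy > 0: the goods are substitutes.

0.34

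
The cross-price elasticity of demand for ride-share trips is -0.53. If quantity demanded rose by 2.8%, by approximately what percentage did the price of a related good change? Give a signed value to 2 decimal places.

-5.28

%ΔQ ≈ E × %ΔP_y ⇒ %ΔP_y = %ΔQ / E = (2.8%)/(-0.53) ≈ -5.28%.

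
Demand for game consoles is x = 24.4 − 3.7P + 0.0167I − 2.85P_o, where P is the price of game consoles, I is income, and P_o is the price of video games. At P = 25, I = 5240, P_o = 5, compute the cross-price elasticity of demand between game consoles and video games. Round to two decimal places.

First evaluate x: 24.4 − 3.7(25) + 0.0167(5240) − 2.85(5) = 24.4 − 92.5 + 87.508 − 14.25 = 5.158.
∂x/∂P_o = −2.85, so E_xy = -2.85·(5/5.158) ≈ -2.76.
E_xy < 0: the goods are complements.

-2.76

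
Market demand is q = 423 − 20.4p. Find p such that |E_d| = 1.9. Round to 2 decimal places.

13.59

Set −bp/(a − bp) = −1.9 ⇒ bp = 1.9(a − bp) ⇒ bp(1+1.9) = 1.9·a.
p = 1.9·423/(20.4·2.9) ≈ 13.59.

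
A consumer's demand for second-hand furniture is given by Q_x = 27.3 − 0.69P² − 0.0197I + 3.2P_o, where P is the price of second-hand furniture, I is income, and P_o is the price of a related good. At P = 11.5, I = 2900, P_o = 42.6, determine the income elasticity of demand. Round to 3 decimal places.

-3.749

Evaluating quantity at (P, I, P_o) gives Q_x = 27.3 − 0.69(11.5)² − 0.0197(2900) + 3.2(42.6) = 27.3 − 91.2525 − 57.13 + 136.32 = 15.2375.
∂Q_x/∂I = −0.0197, so E_I = -0.0197·(2900/15.2375) ≈ -3.749.
E_I < 0: inferior good.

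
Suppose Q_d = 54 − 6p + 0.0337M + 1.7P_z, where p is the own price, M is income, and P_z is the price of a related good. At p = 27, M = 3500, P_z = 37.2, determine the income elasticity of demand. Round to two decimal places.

Substituting, Q_d = 54 − 6(27) + 0.0337(3500) + 1.7(37.2) = 54 − 162 + 117.95 + 63.24 = 73.19.
∂Q_d/∂M = +0.0337, so E_I = 0.0337·(3500/73.19) ≈ 1.61.
E_I > 1: normal good (luxury).

1.61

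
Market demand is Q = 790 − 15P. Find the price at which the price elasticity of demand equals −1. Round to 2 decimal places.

26.33

For linear demand Q = a − bP, E = −bP/(a − bP). |E| = 1 ⇒ bP = a − bP ⇒ P = a/(2b).
P = 790/(2·15) ≈ 26.33.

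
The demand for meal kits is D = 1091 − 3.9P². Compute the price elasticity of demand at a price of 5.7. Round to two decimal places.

At P = 5.7, D = 964.289.
dD/dP = −2·3.9·P = −44.46.
Point elasticity E = (dD/dP)·(P/D) = -44.46 × 5.7/964.289 ≈ -0.26.
|E| < 1, so demand is inelastic at this price.

-0.26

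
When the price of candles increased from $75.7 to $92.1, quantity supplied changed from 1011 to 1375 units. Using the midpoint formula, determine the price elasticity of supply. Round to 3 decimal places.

1.561

%Δq = (1375 − 1011)/[(1011 + 1375)/2] = 364/1193 ≈ 0.3051.
%ΔP = (92.1 − 75.7)/[(75.7 + 92.1)/2] = 16.4/83.9 ≈ 0.1955.
Arc elasticity E = %Δq/%ΔP ≈ 0.3051/0.1955 ≈ 1.561.
|E| > 1: supply is elastic over this range.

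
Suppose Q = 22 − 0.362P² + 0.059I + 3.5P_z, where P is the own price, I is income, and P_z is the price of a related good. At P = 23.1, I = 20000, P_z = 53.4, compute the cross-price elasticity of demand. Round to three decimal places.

Q = 22 − 0.362(23.1)² + 0.059(20000) + 3.5(53.4) = 22 − 193.1668 + 1180 + 186.9 = 1195.7332.
∂Q/∂P_z = +3.5, so E_xy = 3.5·(53.4/1195.7332) ≈ 0.156.
E_xy > 0: the goods are substitutes.

0.156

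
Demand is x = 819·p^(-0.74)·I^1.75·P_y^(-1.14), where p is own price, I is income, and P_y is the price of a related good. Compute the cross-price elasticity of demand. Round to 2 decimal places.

For a Cobb–Douglas (constant-elasticity) form x = A·P_y^α·…, the elasticity with respect to P_y equals the exponent α at every point.
Here the exponent on P_y is -1.14, so the cross-price elasticity of demand is -1.14.

-1.14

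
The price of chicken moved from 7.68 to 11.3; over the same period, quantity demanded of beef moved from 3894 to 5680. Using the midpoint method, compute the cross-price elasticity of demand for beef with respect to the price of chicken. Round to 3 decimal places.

0.978

%ΔQ_x = (5680 − 3894)/[(3894+5680)/2] = 1786/4787 ≈ 0.3731.
%ΔP_y = (11.3 − 7.68)/[(7.68+11.3)/2] ≈ 0.3815.
E_xy = 0.3731/0.3815 ≈ 0.978.
E_xy > 0, so beef and chicken are substitutes.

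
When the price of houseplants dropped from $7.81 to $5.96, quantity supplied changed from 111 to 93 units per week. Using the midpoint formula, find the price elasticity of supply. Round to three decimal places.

0.657

%Δq = (93 − 111)/[(111 + 93)/2] = -18/102 ≈ -0.1765.
%Δp = (5.96 − 7.81)/[(7.81 + 5.96)/2] = -1.85/6.885 ≈ -0.2687.
Arc elasticity E = %Δq/%Δp ≈ -0.1765/-0.2687 ≈ 0.657.
|E| < 1: supply is inelastic over this range.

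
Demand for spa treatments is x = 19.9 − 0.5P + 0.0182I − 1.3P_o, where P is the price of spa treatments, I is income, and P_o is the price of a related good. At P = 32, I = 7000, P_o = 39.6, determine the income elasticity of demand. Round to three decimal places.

At the given point, x = 19.9 − 0.5(32) + 0.0182(7000) − 1.3(39.6) = 19.9 − 16 + 127.4 − 51.48 = 79.82.
∂x/∂I = +0.0182, so E_I = 0.0182·(7000/79.82) ≈ 1.596.
E_I > 1: normal good (luxury).

1.596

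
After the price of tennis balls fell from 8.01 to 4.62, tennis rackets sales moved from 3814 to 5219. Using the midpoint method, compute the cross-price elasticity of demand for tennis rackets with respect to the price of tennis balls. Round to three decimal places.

%ΔQ_x = (5219 − 3814)/[(3814+5219)/2] = 1405/4516.5 ≈ 0.3111.
%ΔP_y = (4.62 − 8.01)/[(8.01+4.62)/2] ≈ -0.5368.
E_xy = 0.3111/-0.5368 ≈ -0.579.
E_xy < 0, so tennis rackets and tennis balls are complements.

-0.579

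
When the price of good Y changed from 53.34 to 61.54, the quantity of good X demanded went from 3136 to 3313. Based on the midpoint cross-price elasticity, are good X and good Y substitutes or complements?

%ΔQ_x = (3313 − 3136)/[(3136+3313)/2] = 177/3224.5 ≈ 0.0549.
%ΔP_y = (61.54 − 53.34)/[(53.34+61.54)/2] ≈ 0.1428.
E_xy = 0.0549/0.1428 ≈ 0.385.
E_xy > 0, so the goods are substitutes.

substitutes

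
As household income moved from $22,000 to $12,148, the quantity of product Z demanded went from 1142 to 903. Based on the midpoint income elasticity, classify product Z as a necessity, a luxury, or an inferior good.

%ΔQ = (903 − 1142)/[(1142+903)/2] = -239/1022.5 ≈ -0.2337.
%ΔI = (12,148 − 22,000)/[(22,000+12,148)/2] = -9852/17074 ≈ -0.5770.
E_I = %ΔQ/%ΔI ≈ 0.405.
E_I ∈ (0,1): normal good (necessity).

necessity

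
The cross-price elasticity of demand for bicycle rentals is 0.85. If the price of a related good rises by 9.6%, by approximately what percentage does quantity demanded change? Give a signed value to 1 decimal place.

%ΔQ ≈ E × %ΔP_y = (0.85) × (9.6%) ≈ 8.2%.

8.2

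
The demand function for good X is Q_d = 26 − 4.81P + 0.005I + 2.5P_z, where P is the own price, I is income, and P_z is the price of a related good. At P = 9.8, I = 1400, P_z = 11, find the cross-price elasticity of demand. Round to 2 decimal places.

2.06

At the given point, Q_d = 26 − 4.81(9.8) + 0.005(1400) + 2.5(11) = 26 − 47.138 + 7 + 27.5 = 13.362.
∂Q_d/∂P_z = +2.5, so E_xy = 2.5·(11/13.362) ≈ 2.06.
E_xy > 0: the goods are substitutes.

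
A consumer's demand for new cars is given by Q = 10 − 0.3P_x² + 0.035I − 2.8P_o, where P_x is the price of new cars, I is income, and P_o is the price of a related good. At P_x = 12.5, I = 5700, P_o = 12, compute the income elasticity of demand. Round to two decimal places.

Q = 10 − 0.3(12.5)² + 0.035(5700) − 2.8(12) = 10 − 46.875 + 199.5 − 33.6 = 129.025.
∂Q/∂I = +0.035, so E_I = 0.035·(5700/129.025) ≈ 1.55.
E_I > 1: normal good (luxury).

1.55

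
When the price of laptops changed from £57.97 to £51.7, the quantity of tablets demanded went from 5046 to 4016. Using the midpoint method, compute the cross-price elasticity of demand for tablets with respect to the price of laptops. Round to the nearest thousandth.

%ΔQ_x = (4016 − 5046)/[(5046+4016)/2] = -1030/4531 ≈ -0.2273.
%ΔP_y = (51.7 − 57.97)/[(57.97+51.7)/2] ≈ -0.1143.
E_xy = -0.2273/-0.1143 ≈ 1.988.
E_xy > 0, so tablets and laptops are substitutes.

1.988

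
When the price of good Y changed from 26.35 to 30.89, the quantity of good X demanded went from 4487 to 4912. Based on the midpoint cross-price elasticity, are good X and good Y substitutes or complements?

%ΔQ_x = (4912 − 4487)/[(4487+4912)/2] = 425/4699.5 ≈ 0.0904.
%ΔP_y = (30.89 − 26.35)/[(26.35+30.89)/2] ≈ 0.1586.
E_xy = 0.0904/0.1586 ≈ 0.570.
E_xy > 0, so the goods are substitutes.

substitutes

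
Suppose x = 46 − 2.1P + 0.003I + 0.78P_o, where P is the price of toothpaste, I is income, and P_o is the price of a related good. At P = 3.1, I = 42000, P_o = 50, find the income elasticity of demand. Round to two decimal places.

0.62

At the given point, x = 46 − 2.1(3.1) + 0.003(42000) + 0.78(50) = 46 − 6.51 + 126 + 39 = 204.49.
∂x/∂I = +0.003, so E_I = 0.003·(42000/204.49) ≈ 0.62.
E_I ∈ (0,1): normal good (necessity).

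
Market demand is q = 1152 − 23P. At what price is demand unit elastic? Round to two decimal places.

For linear demand q = a − bP, E = −bP/(a − bP). |E| = 1 ⇒ bP = a − bP ⇒ P = a/(2b).
P = 1152/(2·23) ≈ 25.04.

25.04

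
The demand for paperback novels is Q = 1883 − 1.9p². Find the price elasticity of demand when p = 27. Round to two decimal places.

-5.56

At p = 27, Q = 497.9.
dQ/dp = −2·1.9·p = −102.6.
Point elasticity E = (dQ/dp)·(p/Q) = -102.6 × 27/497.9 ≈ -5.56.
|E| > 1, so demand is elastic at this price.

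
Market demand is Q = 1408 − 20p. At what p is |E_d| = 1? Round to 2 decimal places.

35.20

For linear demand Q = a − bp, E = −bp/(a − bp). |E| = 1 ⇒ bp = a − bp ⇒ p = a/(2b).
p = 1408/(2·20) = 35.20.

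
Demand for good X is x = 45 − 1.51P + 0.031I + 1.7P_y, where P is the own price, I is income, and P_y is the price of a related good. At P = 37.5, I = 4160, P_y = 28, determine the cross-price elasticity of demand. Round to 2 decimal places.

First evaluate x: 45 − 1.51(37.5) + 0.031(4160) + 1.7(28) = 45 − 56.625 + 128.96 + 47.6 = 164.935.
∂x/∂P_y = +1.7, so E_xy = 1.7·(28/164.935) ≈ 0.29.
E_xy > 0: the goods are substitutes.

0.29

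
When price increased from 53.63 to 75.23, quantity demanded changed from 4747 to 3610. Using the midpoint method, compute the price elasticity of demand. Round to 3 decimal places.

%Δq = (3610 − 4747)/[(4747 + 3610)/2] = -1137/4178.5 ≈ -0.2721.
%ΔP = (75.23 − 53.63)/[(53.63 + 75.23)/2] = 21.6/64.43 ≈ 0.3352.
Arc elasticity E = %Δq/%ΔP ≈ -0.2721/0.3352 ≈ -0.812.
|E| < 1: demand is inelastic over this range.

-0.812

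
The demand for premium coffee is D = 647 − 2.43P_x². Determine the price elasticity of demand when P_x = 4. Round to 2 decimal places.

At P_x = 4, D = 608.12.
dD/dP_x = −2·2.43·P_x = −19.44.
Point elasticity E = (dD/dP_x)·(P_x/D) = -19.44 × 4/608.12 ≈ -0.13.
|E| < 1, so demand is inelastic at this price.

-0.13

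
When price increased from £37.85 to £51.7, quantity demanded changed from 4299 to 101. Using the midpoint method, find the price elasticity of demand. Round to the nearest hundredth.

%ΔQ = (101 − 4299)/[(4299 + 101)/2] = -4198/2200 ≈ -1.9082.
%Δp = (51.7 − 37.85)/[(37.85 + 51.7)/2] = 13.85/44.775 ≈ 0.3093.
Arc elasticity E = %ΔQ/%Δp ≈ -1.9082/0.3093 ≈ -6.17.
|E| > 1: demand is elastic over this range.

-6.17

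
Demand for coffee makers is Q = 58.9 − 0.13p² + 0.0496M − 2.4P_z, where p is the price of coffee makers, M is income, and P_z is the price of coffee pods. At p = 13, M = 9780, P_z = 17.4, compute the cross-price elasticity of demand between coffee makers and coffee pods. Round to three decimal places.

Q = 58.9 − 0.13(13)² + 0.0496(9780) − 2.4(17.4) = 58.9 − 21.97 + 485.088 − 41.76 = 480.258.
∂Q/∂P_z = −2.4, so E_xy = -2.4·(17.4/480.258) ≈ -0.087.
E_xy < 0: the goods are complements.

-0.087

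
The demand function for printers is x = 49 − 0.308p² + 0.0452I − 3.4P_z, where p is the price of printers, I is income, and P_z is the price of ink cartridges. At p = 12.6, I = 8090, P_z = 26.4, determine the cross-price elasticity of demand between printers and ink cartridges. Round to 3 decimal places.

First evaluate x: 49 − 0.308(12.6)² + 0.0452(8090) − 3.4(26.4) = 49 − 48.8981 + 365.668 − 89.76 = 276.0099.
∂x/∂P_z = −3.4, so E_xy = -3.4·(26.4/276.0099) ≈ -0.325.
E_xy < 0: the goods are complements.

-0.325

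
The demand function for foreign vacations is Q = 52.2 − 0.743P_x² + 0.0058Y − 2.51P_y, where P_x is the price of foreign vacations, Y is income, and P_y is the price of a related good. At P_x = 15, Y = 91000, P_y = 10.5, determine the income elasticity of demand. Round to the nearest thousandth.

Substituting, Q = 52.2 − 0.743(15)² + 0.0058(91000) − 2.51(10.5) = 52.2 − 167.175 + 527.8 − 26.355 = 386.47.
∂Q/∂Y = +0.0058, so E_I = 0.0058·(91000/386.47) ≈ 1.366.
E_I > 1: normal good (luxury).

1.366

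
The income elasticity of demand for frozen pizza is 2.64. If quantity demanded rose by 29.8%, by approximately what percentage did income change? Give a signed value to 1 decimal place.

%ΔQ ≈ E × %ΔI ⇒ %ΔI = %ΔQ / E = (29.8%)/(2.64) ≈ 11.3%.

11.3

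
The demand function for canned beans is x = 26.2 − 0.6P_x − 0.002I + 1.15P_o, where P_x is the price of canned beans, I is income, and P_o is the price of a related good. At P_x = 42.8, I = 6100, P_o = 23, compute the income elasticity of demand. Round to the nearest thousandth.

-0.826

x = 26.2 − 0.6(42.8) − 0.002(6100) + 1.15(23) = 26.2 − 25.68 − 12.2 + 26.45 = 14.77.
∂x/∂I = −0.002, so E_I = -0.002·(6100/14.77) ≈ -0.826.
E_I < 0: inferior good.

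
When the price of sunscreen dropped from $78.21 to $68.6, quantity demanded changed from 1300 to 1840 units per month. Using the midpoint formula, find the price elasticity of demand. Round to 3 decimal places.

-2.627

%Δq = (1840 − 1300)/[(1300 + 1840)/2] = 540/1570 ≈ 0.3439.
%ΔP = (68.6 − 78.21)/[(78.21 + 68.6)/2] = -9.61/73.405 ≈ -0.1309.
Arc elasticity E = %Δq/%ΔP ≈ 0.3439/-0.1309 ≈ -2.627.
|E| > 1: demand is elastic over this range.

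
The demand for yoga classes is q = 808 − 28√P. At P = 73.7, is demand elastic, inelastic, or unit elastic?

inelastic

At P = 73.7, q = 567.6236.
dq/dP = −28/(2√P) = −28/(2·8.5849).
Point elasticity E = (dq/dP)·(P/q) = -1.6308 × 73.7/567.6236 ≈ -0.212.
|E| ≈ 0.212 < 1, so demand is inelastic.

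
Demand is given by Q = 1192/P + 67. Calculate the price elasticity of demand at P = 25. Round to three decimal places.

-0.416

At P = 25, Q = 114.68.
dQ/dP = −1192/P² = −1.9072.
Point elasticity E = (dQ/dP)·(P/Q) = -1.9072 × 25/114.68 ≈ -0.416.
|E| < 1, so demand is inelastic at this price.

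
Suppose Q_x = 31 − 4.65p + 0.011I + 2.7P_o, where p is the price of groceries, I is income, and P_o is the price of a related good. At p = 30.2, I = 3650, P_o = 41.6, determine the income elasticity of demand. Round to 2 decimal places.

At the given point, Q_x = 31 − 4.65(30.2) + 0.011(3650) + 2.7(41.6) = 31 − 140.43 + 40.15 + 112.32 = 43.04.
∂Q_x/∂I = +0.011, so E_I = 0.011·(3650/43.04) ≈ 0.93.
E_I ∈ (0,1): normal good (necessity).

0.93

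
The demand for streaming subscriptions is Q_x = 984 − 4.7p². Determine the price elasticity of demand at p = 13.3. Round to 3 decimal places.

-10.895

At p = 13.3, Q_x = 152.617.
dQ_x/dp = −2·4.7·p = −125.02.
Point elasticity E = (dQ_x/dp)·(p/Q_x) = -125.02 × 13.3/152.617 ≈ -10.895.
|E| > 1, so demand is elastic at this price.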